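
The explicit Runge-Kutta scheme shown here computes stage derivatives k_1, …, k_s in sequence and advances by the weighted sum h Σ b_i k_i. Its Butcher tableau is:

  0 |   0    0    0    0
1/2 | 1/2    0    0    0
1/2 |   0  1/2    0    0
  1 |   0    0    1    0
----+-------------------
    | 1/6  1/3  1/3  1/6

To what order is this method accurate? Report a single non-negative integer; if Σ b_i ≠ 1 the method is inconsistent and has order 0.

4

b = (1/6, 1/3, 1/3, 1/6)
c = (0, 1/2, 1/2, 1)
Ac = (0, 0, 1/4, 1/2)
Σ b_i: 1/6·1 + 1/3·1 + 1/3·1 + 1/6·1 = 1 ✓
b·c: 1/3·1/2 + 1/3·1/2 + 1/6·1 = 1/2 ✓
b·c²: 1/3·1/4 + 1/3·1/4 + 1/6·1 = 1/3 ✓
b·Ac: 1/3·1/4 + 1/6·1/2 = 1/6 ✓
b·c³: 1/3·1/8 + 1/3·1/8 + 1/6·1 = 1/4 ✓
b·(c∘Ac): 1/3·1/8 + 1/6·1/2 = 1/8 ✓
b·Ac²: 1/3·1/8 + 1/6·1/4 = 1/12 ✓
b·A²c: 1/6·1/4 = 1/24 ✓; 4 stages ⇒ order 4.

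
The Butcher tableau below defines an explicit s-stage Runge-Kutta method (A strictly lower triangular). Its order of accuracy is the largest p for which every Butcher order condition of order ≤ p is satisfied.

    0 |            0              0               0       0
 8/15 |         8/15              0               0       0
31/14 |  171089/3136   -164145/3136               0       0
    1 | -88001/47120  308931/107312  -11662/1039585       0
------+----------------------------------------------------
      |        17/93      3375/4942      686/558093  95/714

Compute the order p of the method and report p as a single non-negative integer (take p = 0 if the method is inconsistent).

b = (17/93, 3375/4942, 686/558093, 95/714)
c = (0, 8/15, 31/14, 1)
Ac = (0, 0, -10943/392, 287/190)
Σ b_i: 17/93·1 + 3375/4942·1 + 686/558093·1 + 95/714·1 = 1 ✓
b·c: 3375/4942·8/15 + 686/558093·31/14 + 95/714·1 = 1/2 ✓
b·c²: 3375/4942·64/225 + 686/558093·961/196 + 95/714·1 = 1/3 ✓
b·Ac: 686/558093·(-10943/392) + 95/714·287/190 = 1/6 ✓
b·c³: 3375/4942·512/3375 + 686/558093·29791/2744 + 95/714·1 = 1/4 ✓
b·(c∘Ac): 686/558093·(-339233/5488) + 95/714·287/190 = 1/8 ✓
b·Ac²: 686/558093·(-10943/735) + 95/714·2177/2850 = 1/12 ✓
b·A²c: 95/714·119/380 = 1/24 ✓; 4 stages ⇒ order 4.

4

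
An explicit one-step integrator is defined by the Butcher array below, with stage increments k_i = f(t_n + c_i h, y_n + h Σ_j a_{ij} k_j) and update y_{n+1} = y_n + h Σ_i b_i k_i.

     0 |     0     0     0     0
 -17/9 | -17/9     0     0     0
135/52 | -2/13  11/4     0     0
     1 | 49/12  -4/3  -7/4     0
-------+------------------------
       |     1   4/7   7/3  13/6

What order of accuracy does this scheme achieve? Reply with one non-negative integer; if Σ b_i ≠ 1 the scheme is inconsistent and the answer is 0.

0

b = (1, 4/7, 7/3, 13/6)
c = (0, -17/9, 135/52, 1)
Ac = (0, 0, -187/36, -11371/5616)
Σ b_i: 1·1 + 4/7·1 + 7/3·1 + 13/6·1 = 85/14 ≠ 1 ⇒ order 0.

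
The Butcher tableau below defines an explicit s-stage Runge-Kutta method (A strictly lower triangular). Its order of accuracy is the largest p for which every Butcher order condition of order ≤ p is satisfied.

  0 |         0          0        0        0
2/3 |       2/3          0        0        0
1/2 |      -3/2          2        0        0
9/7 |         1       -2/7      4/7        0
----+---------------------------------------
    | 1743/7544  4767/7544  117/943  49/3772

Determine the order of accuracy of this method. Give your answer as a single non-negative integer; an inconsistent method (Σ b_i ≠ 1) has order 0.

3

b = (1743/7544, 4767/7544, 117/943, 49/3772)
c = (0, 2/3, 1/2, 9/7)
Ac = (0, 0, 4/3, 2/21)
Σ b_i: 1743/7544·1 + 4767/7544·1 + 117/943·1 + 49/3772·1 = 1 ✓
b·c: 4767/7544·2/3 + 117/943·1/2 + 49/3772·9/7 = 1/2 ✓
b·c²: 4767/7544·4/9 + 117/943·1/4 + 49/3772·81/49 = 1/3 ✓
b·Ac: 117/943·4/3 + 49/3772·2/21 = 1/6 ✓
b·c³: 4767/7544·8/27 + 117/943·1/8 + 49/3772·729/343 = 109477/475272 ≠ 1/4 ⇒ order 3.
b·(c∘Ac): 117/943·2/3 + 49/3772·6/49 = 159/1886 ≠ 1/8
b·Ac²: 117/943·8/9 + 49/3772·1/63 = 3751/33948 ≠ 1/12
b·A²c: 49/3772·16/21 = 28/2829 ≠ 1/24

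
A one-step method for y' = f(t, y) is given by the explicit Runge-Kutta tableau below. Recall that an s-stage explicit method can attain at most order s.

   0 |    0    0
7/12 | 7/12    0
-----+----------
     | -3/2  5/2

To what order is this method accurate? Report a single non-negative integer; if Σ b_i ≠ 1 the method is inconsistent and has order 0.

b = (-3/2, 5/2)
c = (0, 7/12)
Σ b_i: (-3/2)·1 + 5/2·1 = 1 ✓
b·c: 5/2·7/12 = 35/24 ≠ 1/2 ⇒ order 1.

1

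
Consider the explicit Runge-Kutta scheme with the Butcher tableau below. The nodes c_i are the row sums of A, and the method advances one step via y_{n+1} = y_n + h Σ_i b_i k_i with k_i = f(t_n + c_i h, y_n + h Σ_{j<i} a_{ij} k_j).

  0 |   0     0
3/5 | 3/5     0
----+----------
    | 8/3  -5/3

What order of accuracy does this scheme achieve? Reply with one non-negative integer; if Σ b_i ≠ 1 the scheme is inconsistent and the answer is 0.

1

b = (8/3, -5/3)
c = (0, 3/5)
Σ b_i: 8/3·1 + (-5/3)·1 = 1 ✓
b·c: (-5/3)·3/5 = -1 ≠ 1/2 ⇒ order 1.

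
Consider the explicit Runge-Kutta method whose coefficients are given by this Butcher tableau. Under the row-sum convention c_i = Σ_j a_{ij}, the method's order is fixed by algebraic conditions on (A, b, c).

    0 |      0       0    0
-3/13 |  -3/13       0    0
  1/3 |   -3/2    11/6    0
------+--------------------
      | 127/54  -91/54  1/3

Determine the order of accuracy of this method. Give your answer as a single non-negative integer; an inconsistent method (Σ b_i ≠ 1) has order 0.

b = (127/54, -91/54, 1/3)
c = (0, -3/13, 1/3)
Ac = (0, 0, -11/26)
Σ b_i: 127/54·1 + (-91/54)·1 + 1/3·1 = 1 ✓
b·c: (-91/54)·(-3/13) + 1/3·1/3 = 1/2 ✓
b·c²: (-91/54)·9/169 + 1/3·1/9 = -37/702 ≠ 1/3 ⇒ order 2.
b·Ac: 1/3·(-11/26) = -11/78 ≠ 1/6

2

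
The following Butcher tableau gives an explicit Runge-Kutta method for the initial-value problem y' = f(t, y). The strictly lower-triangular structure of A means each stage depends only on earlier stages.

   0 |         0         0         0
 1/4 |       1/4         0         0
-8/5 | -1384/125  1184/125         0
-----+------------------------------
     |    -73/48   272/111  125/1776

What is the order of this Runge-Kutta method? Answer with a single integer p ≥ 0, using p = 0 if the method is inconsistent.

b = (-73/48, 272/111, 125/1776)
c = (0, 1/4, -8/5)
Ac = (0, 0, 296/125)
Σ b_i: (-73/48)·1 + 272/111·1 + 125/1776·1 = 1 ✓
b·c: 272/111·1/4 + 125/1776·(-8/5) = 1/2 ✓
b·c²: 272/111·1/16 + 125/1776·64/25 = 1/3 ✓
b·Ac: 125/1776·296/125 = 1/6 ✓; 3 stages ⇒ order 3.

3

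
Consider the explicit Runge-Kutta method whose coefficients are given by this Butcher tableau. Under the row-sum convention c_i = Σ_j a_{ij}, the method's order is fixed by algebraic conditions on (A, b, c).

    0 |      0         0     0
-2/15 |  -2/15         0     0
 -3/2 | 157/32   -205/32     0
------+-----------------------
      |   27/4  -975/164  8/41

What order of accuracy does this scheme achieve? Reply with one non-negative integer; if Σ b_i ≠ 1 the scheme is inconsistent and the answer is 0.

b = (27/4, -975/164, 8/41)
c = (0, -2/15, -3/2)
Ac = (0, 0, 41/48)
Σ b_i: 27/4·1 + (-975/164)·1 + 8/41·1 = 1 ✓
b·c: (-975/164)·(-2/15) + 8/41·(-3/2) = 1/2 ✓
b·c²: (-975/164)·4/225 + 8/41·9/4 = 1/3 ✓
b·Ac: 8/41·41/48 = 1/6 ✓; 3 stages ⇒ order 3.

3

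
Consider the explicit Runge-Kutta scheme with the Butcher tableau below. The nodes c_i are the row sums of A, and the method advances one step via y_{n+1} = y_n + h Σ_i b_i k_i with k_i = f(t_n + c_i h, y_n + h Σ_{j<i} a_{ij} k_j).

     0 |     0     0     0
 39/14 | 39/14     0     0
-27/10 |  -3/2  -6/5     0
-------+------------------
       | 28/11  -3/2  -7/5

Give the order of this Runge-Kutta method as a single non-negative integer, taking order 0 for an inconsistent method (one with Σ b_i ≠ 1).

b = (28/11, -3/2, -7/5)
c = (0, 39/14, -27/10)
Ac = (0, 0, -117/35)
Σ b_i: 28/11·1 + (-3/2)·1 + (-7/5)·1 = -39/110 ≠ 1 ⇒ order 0.

0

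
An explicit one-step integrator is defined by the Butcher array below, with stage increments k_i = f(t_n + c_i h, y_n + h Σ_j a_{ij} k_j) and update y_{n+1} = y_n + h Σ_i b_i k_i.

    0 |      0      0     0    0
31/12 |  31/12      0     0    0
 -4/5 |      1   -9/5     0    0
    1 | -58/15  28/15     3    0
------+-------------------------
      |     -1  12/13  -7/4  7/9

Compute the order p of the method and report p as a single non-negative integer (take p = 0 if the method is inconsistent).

b = (-1, 12/13, -7/4, 7/9)
c = (0, 31/12, -4/5, 1)
Ac = (0, 0, -93/20, 109/45)
Σ b_i: (-1)·1 + 12/13·1 + (-7/4)·1 + 7/9·1 = -491/468 ≠ 1 ⇒ order 0.

0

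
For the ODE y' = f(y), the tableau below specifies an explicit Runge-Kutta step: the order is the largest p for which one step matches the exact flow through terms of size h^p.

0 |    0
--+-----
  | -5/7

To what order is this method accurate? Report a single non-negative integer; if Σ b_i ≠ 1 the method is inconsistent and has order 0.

b = (-5/7)
c = (0)
Σ b_i: (-5/7)·1 = -5/7 ≠ 1 ⇒ order 0.

0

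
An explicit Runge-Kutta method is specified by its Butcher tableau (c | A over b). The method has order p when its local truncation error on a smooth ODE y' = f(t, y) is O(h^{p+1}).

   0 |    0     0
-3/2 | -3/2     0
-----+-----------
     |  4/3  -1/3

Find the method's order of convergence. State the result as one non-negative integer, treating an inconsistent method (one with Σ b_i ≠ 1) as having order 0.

b = (4/3, -1/3)
c = (0, -3/2)
Σ b_i: 4/3·1 + (-1/3)·1 = 1 ✓
b·c: (-1/3)·(-3/2) = 1/2 ✓; 2 stages ⇒ order 2.

2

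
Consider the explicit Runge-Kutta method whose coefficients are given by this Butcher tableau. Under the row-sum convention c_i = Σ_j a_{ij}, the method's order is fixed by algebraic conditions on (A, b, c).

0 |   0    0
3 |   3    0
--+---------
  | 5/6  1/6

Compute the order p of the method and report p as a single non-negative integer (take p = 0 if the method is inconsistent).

b = (5/6, 1/6)
c = (0, 3)
Σ b_i: 5/6·1 + 1/6·1 = 1 ✓
b·c: 1/6·3 = 1/2 ✓; 2 stages ⇒ order 2.

2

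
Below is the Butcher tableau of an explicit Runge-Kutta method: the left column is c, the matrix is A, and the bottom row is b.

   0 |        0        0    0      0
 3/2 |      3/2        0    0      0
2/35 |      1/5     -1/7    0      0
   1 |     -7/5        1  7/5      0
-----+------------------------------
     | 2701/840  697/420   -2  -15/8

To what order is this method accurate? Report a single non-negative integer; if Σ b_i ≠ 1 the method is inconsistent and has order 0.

b = (2701/840, 697/420, -2, -15/8)
c = (0, 3/2, 2/35, 1)
Ac = (0, 0, -3/14, 79/50)
Σ b_i: 2701/840·1 + 697/420·1 + (-2)·1 + (-15/8)·1 = 1 ✓
b·c: 697/420·3/2 + (-2)·2/35 + (-15/8)·1 = 1/2 ✓
b·c²: 697/420·9/4 + (-2)·4/1225 + (-15/8)·1 = 36307/19600 ≠ 1/3 ⇒ order 2.
b·Ac: (-2)·(-3/14) + (-15/8)·79/50 = -1419/560 ≠ 1/6

2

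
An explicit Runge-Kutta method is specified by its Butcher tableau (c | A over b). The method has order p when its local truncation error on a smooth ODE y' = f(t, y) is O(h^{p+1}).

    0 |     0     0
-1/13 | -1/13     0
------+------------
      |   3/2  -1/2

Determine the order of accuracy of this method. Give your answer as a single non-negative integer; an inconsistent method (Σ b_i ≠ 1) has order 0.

1

b = (3/2, -1/2)
c = (0, -1/13)
Σ b_i: 3/2·1 + (-1/2)·1 = 1 ✓
b·c: (-1/2)·(-1/13) = 1/26 ≠ 1/2 ⇒ order 1.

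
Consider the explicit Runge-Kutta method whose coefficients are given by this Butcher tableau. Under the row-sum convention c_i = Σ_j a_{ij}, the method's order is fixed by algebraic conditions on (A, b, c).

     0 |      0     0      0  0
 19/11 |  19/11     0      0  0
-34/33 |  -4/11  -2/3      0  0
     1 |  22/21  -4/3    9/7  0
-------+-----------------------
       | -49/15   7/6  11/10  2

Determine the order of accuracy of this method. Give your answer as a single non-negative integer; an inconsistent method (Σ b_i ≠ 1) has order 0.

1

b = (-49/15, 7/6, 11/10, 2)
c = (0, 19/11, -34/33, 1)
Ac = (0, 0, -38/33, -838/231)
Σ b_i: (-49/15)·1 + 7/6·1 + 11/10·1 + 2·1 = 1 ✓
b·c: 7/6·19/11 + 11/10·(-34/33) + 2·1 = 317/110 ≠ 1/2 ⇒ order 1.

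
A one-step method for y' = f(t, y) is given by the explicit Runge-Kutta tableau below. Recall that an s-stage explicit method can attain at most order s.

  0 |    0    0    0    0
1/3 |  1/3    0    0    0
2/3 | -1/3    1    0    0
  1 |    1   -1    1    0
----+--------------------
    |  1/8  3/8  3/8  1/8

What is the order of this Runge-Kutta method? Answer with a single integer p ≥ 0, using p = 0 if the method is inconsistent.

b = (1/8, 3/8, 3/8, 1/8)
c = (0, 1/3, 2/3, 1)
Ac = (0, 0, 1/3, 1/3)
Σ b_i: 1/8·1 + 3/8·1 + 3/8·1 + 1/8·1 = 1 ✓
b·c: 3/8·1/3 + 3/8·2/3 + 1/8·1 = 1/2 ✓
b·c²: 3/8·1/9 + 3/8·4/9 + 1/8·1 = 1/3 ✓
b·Ac: 3/8·1/3 + 1/8·1/3 = 1/6 ✓
b·c³: 3/8·1/27 + 3/8·8/27 + 1/8·1 = 1/4 ✓
b·(c∘Ac): 3/8·2/9 + 1/8·1/3 = 1/8 ✓
b·Ac²: 3/8·1/9 + 1/8·1/3 = 1/12 ✓
b·A²c: 1/8·1/3 = 1/24 ✓; 4 stages ⇒ order 4.

4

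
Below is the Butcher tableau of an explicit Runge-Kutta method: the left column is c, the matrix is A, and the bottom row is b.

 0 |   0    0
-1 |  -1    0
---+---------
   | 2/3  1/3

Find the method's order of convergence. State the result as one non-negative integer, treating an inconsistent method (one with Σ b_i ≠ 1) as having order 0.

1

b = (2/3, 1/3)
c = (0, -1)
Σ b_i: 2/3·1 + 1/3·1 = 1 ✓
b·c: 1/3·(-1) = -1/3 ≠ 1/2 ⇒ order 1.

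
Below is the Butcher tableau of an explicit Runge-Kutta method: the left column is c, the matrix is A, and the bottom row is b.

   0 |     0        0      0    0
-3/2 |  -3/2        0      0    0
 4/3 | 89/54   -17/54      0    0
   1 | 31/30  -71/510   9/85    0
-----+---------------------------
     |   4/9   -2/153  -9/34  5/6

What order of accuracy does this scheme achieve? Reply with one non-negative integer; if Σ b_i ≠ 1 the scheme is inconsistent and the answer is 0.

b = (4/9, -2/153, -9/34, 5/6)
c = (0, -3/2, 4/3, 1)
Ac = (0, 0, 17/36, 7/20)
Σ b_i: 4/9·1 + (-2/153)·1 + (-9/34)·1 + 5/6·1 = 1 ✓
b·c: (-2/153)·(-3/2) + (-9/34)·4/3 + 5/6·1 = 1/2 ✓
b·c²: (-2/153)·9/4 + (-9/34)·16/9 + 5/6·1 = 1/3 ✓
b·Ac: (-9/34)·17/36 + 5/6·7/20 = 1/6 ✓
b·c³: (-2/153)·(-27/8) + (-9/34)·64/27 + 5/6·1 = 1/4 ✓
b·(c∘Ac): (-9/34)·17/27 + 5/6·7/20 = 1/8 ✓
b·Ac²: (-9/34)·(-17/24) + 5/6·(-1/8) = 1/12 ✓
b·A²c: 5/6·1/20 = 1/24 ✓; 4 stages ⇒ order 4.

4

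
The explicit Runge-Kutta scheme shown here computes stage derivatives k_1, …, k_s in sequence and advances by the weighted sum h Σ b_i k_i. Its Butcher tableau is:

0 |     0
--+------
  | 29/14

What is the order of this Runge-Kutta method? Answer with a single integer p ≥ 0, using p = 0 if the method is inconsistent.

0

b = (29/14)
c = (0)
Σ b_i: 29/14·1 = 29/14 ≠ 1 ⇒ order 0.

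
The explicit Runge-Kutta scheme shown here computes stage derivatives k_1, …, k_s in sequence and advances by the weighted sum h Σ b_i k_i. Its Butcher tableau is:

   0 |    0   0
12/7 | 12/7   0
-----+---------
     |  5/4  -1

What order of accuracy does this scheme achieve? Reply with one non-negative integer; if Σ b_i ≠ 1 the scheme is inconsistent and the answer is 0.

0

b = (5/4, -1)
c = (0, 12/7)
Σ b_i: 5/4·1 + (-1)·1 = 1/4 ≠ 1 ⇒ order 0.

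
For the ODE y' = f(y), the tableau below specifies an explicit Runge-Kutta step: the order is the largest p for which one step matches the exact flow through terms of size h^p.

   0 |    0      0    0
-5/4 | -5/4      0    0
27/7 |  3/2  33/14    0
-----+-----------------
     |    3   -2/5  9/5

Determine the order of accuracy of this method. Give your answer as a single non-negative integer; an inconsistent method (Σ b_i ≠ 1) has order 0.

b = (3, -2/5, 9/5)
c = (0, -5/4, 27/7)
Ac = (0, 0, -165/56)
Σ b_i: 3·1 + (-2/5)·1 + 9/5·1 = 22/5 ≠ 1 ⇒ order 0.

0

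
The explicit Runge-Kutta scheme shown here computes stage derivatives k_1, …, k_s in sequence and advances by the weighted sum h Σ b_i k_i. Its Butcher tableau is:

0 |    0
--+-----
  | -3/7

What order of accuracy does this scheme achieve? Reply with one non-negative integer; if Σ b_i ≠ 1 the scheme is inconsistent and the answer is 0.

b = (-3/7)
c = (0)
Σ b_i: (-3/7)·1 = -3/7 ≠ 1 ⇒ order 0.

0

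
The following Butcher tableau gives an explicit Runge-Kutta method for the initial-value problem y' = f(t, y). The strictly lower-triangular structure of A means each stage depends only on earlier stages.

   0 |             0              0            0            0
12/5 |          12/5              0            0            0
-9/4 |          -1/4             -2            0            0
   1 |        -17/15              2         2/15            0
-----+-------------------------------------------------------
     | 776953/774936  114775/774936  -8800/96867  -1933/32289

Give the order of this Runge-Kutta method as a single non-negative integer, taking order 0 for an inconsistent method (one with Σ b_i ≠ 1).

3

b = (776953/774936, 114775/774936, -8800/96867, -1933/32289)
c = (0, 12/5, -9/4, 1)
Ac = (0, 0, -24/5, 9/2)
Σ b_i: 776953/774936·1 + 114775/774936·1 + (-8800/96867)·1 + (-1933/32289)·1 = 1 ✓
b·c: 114775/774936·12/5 + (-8800/96867)·(-9/4) + (-1933/32289)·1 = 1/2 ✓
b·c²: 114775/774936·144/25 + (-8800/96867)·81/16 + (-1933/32289)·1 = 1/3 ✓
b·Ac: (-8800/96867)·(-24/5) + (-1933/32289)·9/2 = 1/6 ✓
b·c³: 114775/774936·1728/125 + (-8800/96867)·(-729/64) + (-1933/32289)·1 = 975899/322890 ≠ 1/4 ⇒ order 3.
b·(c∘Ac): (-8800/96867)·54/5 + (-1933/32289)·9/2 = -26919/21526 ≠ 1/8
b·Ac²: (-8800/96867)·(-288/25) + (-1933/32289)·2439/200 = 681271/2152600 ≠ 1/12
b·A²c: (-1933/32289)·(-16/25) = 30928/807225 ≠ 1/24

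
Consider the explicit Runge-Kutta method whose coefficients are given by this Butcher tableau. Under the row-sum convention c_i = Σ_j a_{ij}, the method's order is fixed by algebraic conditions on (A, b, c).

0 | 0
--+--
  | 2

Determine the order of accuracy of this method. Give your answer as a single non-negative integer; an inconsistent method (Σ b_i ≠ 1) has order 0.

b = (2)
c = (0)
Σ b_i: 2·1 = 2 ≠ 1 ⇒ order 0.

0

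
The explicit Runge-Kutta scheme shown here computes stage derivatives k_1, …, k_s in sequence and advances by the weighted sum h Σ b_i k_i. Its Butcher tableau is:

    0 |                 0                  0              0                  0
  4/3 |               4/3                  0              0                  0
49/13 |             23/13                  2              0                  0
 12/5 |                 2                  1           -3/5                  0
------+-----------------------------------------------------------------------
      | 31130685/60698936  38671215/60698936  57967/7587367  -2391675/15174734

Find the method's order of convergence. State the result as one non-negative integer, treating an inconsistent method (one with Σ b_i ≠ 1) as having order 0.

3

b = (31130685/60698936, 38671215/60698936, 57967/7587367, -2391675/15174734)
c = (0, 4/3, 49/13, 12/5)
Ac = (0, 0, 8/3, -181/195)
Σ b_i: 31130685/60698936·1 + 38671215/60698936·1 + 57967/7587367·1 + (-2391675/15174734)·1 = 1 ✓
b·c: 38671215/60698936·4/3 + 57967/7587367·49/13 + (-2391675/15174734)·12/5 = 1/2 ✓
b·c²: 38671215/60698936·16/9 + 57967/7587367·2401/169 + (-2391675/15174734)·144/25 = 1/3 ✓
b·Ac: 57967/7587367·8/3 + (-2391675/15174734)·(-181/195) = 1/6 ✓
b·c³: 38671215/60698936·64/27 + 57967/7587367·117649/2197 + (-2391675/15174734)·1728/125 = -1151862781/4438609695 ≠ 1/4 ⇒ order 3.
b·(c∘Ac): 57967/7587367·392/39 + (-2391675/15174734)·(-724/325) = 9739802/22762101 ≠ 1/8
b·Ac²: 57967/7587367·32/9 + (-2391675/15174734)·(-51307/7605) = 1936069609/1775443878 ≠ 1/12
b·A²c: (-2391675/15174734)·(-8/5) = 1913340/7587367 ≠ 1/24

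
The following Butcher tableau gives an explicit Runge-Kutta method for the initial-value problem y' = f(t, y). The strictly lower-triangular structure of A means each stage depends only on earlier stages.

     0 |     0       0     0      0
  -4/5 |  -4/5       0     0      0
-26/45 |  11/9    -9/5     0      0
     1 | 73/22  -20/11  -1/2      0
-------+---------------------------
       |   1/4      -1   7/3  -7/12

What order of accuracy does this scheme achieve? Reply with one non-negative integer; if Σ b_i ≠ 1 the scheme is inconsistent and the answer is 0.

b = (1/4, -1, 7/3, -7/12)
c = (0, -4/5, -26/45, 1)
Ac = (0, 0, 36/25, 863/495)
Σ b_i: 1/4·1 + (-1)·1 + 7/3·1 + (-7/12)·1 = 1 ✓
b·c: (-1)·(-4/5) + 7/3·(-26/45) + (-7/12)·1 = -611/540 ≠ 1/2 ⇒ order 1.

1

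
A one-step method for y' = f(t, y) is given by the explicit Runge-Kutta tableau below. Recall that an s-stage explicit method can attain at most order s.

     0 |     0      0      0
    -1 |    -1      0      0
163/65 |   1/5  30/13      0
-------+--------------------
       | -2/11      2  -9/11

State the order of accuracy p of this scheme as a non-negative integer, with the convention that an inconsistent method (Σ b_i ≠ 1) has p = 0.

1

b = (-2/11, 2, -9/11)
c = (0, -1, 163/65)
Ac = (0, 0, -30/13)
Σ b_i: (-2/11)·1 + 2·1 + (-9/11)·1 = 1 ✓
b·c: 2·(-1) + (-9/11)·163/65 = -2897/715 ≠ 1/2 ⇒ order 1.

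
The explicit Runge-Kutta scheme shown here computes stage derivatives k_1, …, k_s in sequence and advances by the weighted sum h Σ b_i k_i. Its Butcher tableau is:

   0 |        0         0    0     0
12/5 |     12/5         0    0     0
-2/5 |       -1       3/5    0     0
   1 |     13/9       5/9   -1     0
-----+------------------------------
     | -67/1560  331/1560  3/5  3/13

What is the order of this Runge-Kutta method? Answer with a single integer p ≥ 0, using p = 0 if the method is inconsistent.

2

b = (-67/1560, 331/1560, 3/5, 3/13)
c = (0, 12/5, -2/5, 1)
Ac = (0, 0, 36/25, 26/15)
Σ b_i: (-67/1560)·1 + 331/1560·1 + 3/5·1 + 3/13·1 = 1 ✓
b·c: 331/1560·12/5 + 3/5·(-2/5) + 3/13·1 = 1/2 ✓
b·c²: 331/1560·144/25 + 3/5·4/25 + 3/13·1 = 2517/1625 ≠ 1/3 ⇒ order 2.
b·Ac: 3/5·36/25 + 3/13·26/15 = 158/125 ≠ 1/6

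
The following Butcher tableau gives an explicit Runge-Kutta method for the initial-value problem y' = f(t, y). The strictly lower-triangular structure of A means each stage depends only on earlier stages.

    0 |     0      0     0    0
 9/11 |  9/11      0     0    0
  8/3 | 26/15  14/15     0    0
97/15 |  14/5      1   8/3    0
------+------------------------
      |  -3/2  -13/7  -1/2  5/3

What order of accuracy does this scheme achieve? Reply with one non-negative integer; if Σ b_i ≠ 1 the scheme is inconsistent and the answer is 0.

b = (-3/2, -13/7, -1/2, 5/3)
c = (0, 9/11, 8/3, 97/15)
Ac = (0, 0, 42/55, 785/99)
Σ b_i: (-3/2)·1 + (-13/7)·1 + (-1/2)·1 + 5/3·1 = -46/21 ≠ 1 ⇒ order 0.

0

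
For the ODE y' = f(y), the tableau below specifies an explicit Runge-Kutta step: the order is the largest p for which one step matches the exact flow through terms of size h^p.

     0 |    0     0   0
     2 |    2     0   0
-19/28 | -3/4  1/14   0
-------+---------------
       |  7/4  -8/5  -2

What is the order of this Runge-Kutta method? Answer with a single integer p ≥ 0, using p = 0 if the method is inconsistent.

b = (7/4, -8/5, -2)
c = (0, 2, -19/28)
Ac = (0, 0, 1/7)
Σ b_i: 7/4·1 + (-8/5)·1 + (-2)·1 = -37/20 ≠ 1 ⇒ order 0.

0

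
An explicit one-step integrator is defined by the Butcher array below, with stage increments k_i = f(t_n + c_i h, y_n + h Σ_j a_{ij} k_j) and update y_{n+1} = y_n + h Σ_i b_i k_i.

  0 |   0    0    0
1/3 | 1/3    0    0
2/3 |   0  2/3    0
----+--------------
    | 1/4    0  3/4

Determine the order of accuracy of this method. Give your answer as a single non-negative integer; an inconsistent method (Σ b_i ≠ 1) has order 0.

b = (1/4, 0, 3/4)
c = (0, 1/3, 2/3)
Ac = (0, 0, 2/9)
Σ b_i: 1/4·1 + 3/4·1 = 1 ✓
b·c: 3/4·2/3 = 1/2 ✓
b·c²: 3/4·4/9 = 1/3 ✓
b·Ac: 3/4·2/9 = 1/6 ✓; 3 stages ⇒ order 3.

3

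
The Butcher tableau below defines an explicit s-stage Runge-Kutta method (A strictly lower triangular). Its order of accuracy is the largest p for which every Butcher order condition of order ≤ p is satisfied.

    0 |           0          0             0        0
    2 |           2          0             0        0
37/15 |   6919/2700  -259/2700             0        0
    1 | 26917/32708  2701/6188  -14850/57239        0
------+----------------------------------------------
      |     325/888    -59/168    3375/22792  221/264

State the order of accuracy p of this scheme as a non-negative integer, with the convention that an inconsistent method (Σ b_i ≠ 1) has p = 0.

b = (325/888, -59/168, 3375/22792, 221/264)
c = (0, 2, 37/15, 1)
Ac = (0, 0, -259/1350, 103/442)
Σ b_i: 325/888·1 + (-59/168)·1 + 3375/22792·1 + 221/264·1 = 1 ✓
b·c: (-59/168)·2 + 3375/22792·37/15 + 221/264·1 = 1/2 ✓
b·c²: (-59/168)·4 + 3375/22792·1369/225 + 221/264·1 = 1/3 ✓
b·Ac: 3375/22792·(-259/1350) + 221/264·103/442 = 1/6 ✓
b·c³: (-59/168)·8 + 3375/22792·50653/3375 + 221/264·1 = 1/4 ✓
b·(c∘Ac): 3375/22792·(-9583/20250) + 221/264·103/442 = 1/8 ✓
b·Ac²: 3375/22792·(-259/675) + 221/264·37/221 = 1/12 ✓
b·A²c: 221/264·11/221 = 1/24 ✓; 4 stages ⇒ order 4.

4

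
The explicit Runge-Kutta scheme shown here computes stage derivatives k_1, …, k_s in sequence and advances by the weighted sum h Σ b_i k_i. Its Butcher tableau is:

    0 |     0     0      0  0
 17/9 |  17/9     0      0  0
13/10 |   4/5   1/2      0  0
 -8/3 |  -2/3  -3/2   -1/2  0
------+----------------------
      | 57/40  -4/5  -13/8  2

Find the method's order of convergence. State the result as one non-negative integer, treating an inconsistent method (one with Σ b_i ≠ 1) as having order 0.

1

b = (57/40, -4/5, -13/8, 2)
c = (0, 17/9, 13/10, -8/3)
Ac = (0, 0, 17/18, -209/60)
Σ b_i: 57/40·1 + (-4/5)·1 + (-13/8)·1 + 2·1 = 1 ✓
b·c: (-4/5)·17/9 + (-13/8)·13/10 + 2·(-8/3) = -6449/720 ≠ 1/2 ⇒ order 1.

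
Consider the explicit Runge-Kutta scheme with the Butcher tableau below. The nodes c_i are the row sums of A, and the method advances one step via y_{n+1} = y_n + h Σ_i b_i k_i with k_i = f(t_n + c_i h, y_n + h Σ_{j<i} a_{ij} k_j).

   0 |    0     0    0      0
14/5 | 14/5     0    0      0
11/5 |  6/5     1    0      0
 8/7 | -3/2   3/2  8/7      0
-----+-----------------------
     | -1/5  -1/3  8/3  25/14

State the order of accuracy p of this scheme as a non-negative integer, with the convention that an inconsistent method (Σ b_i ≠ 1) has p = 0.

0

b = (-1/5, -1/3, 8/3, 25/14)
c = (0, 14/5, 11/5, 8/7)
Ac = (0, 0, 14/5, 47/7)
Σ b_i: (-1/5)·1 + (-1/3)·1 + 8/3·1 + 25/14·1 = 823/210 ≠ 1 ⇒ order 0.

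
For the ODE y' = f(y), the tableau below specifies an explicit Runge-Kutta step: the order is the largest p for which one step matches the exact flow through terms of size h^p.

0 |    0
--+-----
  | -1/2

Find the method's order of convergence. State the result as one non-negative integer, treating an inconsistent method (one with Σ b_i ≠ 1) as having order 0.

b = (-1/2)
c = (0)
Σ b_i: (-1/2)·1 = -1/2 ≠ 1 ⇒ order 0.

0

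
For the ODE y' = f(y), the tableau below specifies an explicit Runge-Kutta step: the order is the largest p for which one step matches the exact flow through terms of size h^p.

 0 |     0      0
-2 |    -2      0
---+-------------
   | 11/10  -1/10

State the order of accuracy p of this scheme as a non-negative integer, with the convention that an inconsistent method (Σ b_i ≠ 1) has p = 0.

1

b = (11/10, -1/10)
c = (0, -2)
Σ b_i: 11/10·1 + (-1/10)·1 = 1 ✓
b·c: (-1/10)·(-2) = 1/5 ≠ 1/2 ⇒ order 1.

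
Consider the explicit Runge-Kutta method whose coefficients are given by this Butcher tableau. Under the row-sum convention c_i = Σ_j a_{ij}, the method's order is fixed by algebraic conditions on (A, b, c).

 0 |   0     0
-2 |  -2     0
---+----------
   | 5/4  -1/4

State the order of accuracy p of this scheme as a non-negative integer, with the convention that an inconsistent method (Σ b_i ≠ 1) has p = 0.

2

b = (5/4, -1/4)
c = (0, -2)
Σ b_i: 5/4·1 + (-1/4)·1 = 1 ✓
b·c: (-1/4)·(-2) = 1/2 ✓; 2 stages ⇒ order 2.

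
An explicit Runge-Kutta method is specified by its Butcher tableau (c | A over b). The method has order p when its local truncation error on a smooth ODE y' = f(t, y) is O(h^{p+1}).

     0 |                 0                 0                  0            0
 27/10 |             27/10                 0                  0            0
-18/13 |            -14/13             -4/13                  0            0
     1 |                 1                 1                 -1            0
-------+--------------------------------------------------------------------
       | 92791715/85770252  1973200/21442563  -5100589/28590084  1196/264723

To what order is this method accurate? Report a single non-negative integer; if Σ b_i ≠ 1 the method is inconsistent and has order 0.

b = (92791715/85770252, 1973200/21442563, -5100589/28590084, 1196/264723)
c = (0, 27/10, -18/13, 1)
Ac = (0, 0, -54/65, 531/130)
Σ b_i: 92791715/85770252·1 + 1973200/21442563·1 + (-5100589/28590084)·1 + 1196/264723·1 = 1 ✓
b·c: 1973200/21442563·27/10 + (-5100589/28590084)·(-18/13) + 1196/264723·1 = 1/2 ✓
b·c²: 1973200/21442563·729/100 + (-5100589/28590084)·324/169 + 1196/264723·1 = 1/3 ✓
b·Ac: (-5100589/28590084)·(-54/65) + 1196/264723·531/130 = 1/6 ✓
b·c³: 1973200/21442563·19683/1000 + (-5100589/28590084)·(-5832/2197) + 1196/264723·1 = 39393304/17206995 ≠ 1/4 ⇒ order 3.
b·(c∘Ac): (-5100589/28590084)·972/845 + 1196/264723·531/130 = -82401/441205 ≠ 1/8
b·Ac²: (-5100589/28590084)·(-729/325) + 1196/264723·90801/16900 = 9737973/22942660 ≠ 1/12
b·A²c: 1196/264723·54/65 = 1656/441205 ≠ 1/24

3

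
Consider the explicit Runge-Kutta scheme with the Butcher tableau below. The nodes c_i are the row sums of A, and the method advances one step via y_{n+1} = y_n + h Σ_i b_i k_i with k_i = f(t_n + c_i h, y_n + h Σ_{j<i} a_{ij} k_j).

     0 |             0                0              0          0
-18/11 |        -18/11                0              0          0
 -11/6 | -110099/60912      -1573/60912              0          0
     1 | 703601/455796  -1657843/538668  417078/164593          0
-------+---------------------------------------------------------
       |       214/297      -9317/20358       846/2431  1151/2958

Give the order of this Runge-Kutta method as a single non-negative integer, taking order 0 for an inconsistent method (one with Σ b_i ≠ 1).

b = (214/297, -9317/20358, 846/2431, 1151/2958)
c = (0, -18/11, -11/6, 1)
Ac = (0, 0, 143/3384, 899/2302)
Σ b_i: 214/297·1 + (-9317/20358)·1 + 846/2431·1 + 1151/2958·1 = 1 ✓
b·c: (-9317/20358)·(-18/11) + 846/2431·(-11/6) + 1151/2958·1 = 1/2 ✓
b·c²: (-9317/20358)·324/121 + 846/2431·121/36 + 1151/2958·1 = 1/3 ✓
b·Ac: 846/2431·143/3384 + 1151/2958·899/2302 = 1/6 ✓
b·c³: (-9317/20358)·(-5832/1331) + 846/2431·(-1331/216) + 1151/2958·1 = 1/4 ✓
b·(c∘Ac): 846/2431·(-1573/20304) + 1151/2958·899/2302 = 1/8 ✓
b·Ac²: 846/2431·(-13/188) + 1151/2958·6989/25322 = 1/12 ✓
b·A²c: 1151/2958·493/4604 = 1/24 ✓; 4 stages ⇒ order 4.

4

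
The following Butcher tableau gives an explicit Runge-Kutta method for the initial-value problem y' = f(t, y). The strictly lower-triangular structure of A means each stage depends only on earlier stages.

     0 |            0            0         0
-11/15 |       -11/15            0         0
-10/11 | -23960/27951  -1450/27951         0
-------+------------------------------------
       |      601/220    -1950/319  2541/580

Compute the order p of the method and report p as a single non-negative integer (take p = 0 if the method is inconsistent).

3

b = (601/220, -1950/319, 2541/580)
c = (0, -11/15, -10/11)
Ac = (0, 0, 290/7623)
Σ b_i: 601/220·1 + (-1950/319)·1 + 2541/580·1 = 1 ✓
b·c: (-1950/319)·(-11/15) + 2541/580·(-10/11) = 1/2 ✓
b·c²: (-1950/319)·121/225 + 2541/580·100/121 = 1/3 ✓
b·Ac: 2541/580·290/7623 = 1/6 ✓; 3 stages ⇒ order 3.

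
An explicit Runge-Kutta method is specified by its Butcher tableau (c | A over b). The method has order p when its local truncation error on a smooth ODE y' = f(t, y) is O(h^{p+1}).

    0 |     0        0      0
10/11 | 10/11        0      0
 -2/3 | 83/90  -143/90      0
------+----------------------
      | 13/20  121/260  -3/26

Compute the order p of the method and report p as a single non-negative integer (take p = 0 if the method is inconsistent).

3

b = (13/20, 121/260, -3/26)
c = (0, 10/11, -2/3)
Ac = (0, 0, -13/9)
Σ b_i: 13/20·1 + 121/260·1 + (-3/26)·1 = 1 ✓
b·c: 121/260·10/11 + (-3/26)·(-2/3) = 1/2 ✓
b·c²: 121/260·100/121 + (-3/26)·4/9 = 1/3 ✓
b·Ac: (-3/26)·(-13/9) = 1/6 ✓; 3 stages ⇒ order 3.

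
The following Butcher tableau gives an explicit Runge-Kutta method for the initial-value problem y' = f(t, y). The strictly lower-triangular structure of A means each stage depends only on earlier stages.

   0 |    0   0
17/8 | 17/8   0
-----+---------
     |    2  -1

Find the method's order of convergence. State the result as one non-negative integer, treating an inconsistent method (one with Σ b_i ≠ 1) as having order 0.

1

b = (2, -1)
c = (0, 17/8)
Σ b_i: 2·1 + (-1)·1 = 1 ✓
b·c: (-1)·17/8 = -17/8 ≠ 1/2 ⇒ order 1.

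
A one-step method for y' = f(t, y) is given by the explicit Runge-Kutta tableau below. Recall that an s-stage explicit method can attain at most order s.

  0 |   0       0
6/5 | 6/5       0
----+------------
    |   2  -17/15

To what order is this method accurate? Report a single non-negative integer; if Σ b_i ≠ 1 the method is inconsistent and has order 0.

b = (2, -17/15)
c = (0, 6/5)
Σ b_i: 2·1 + (-17/15)·1 = 13/15 ≠ 1 ⇒ order 0.

0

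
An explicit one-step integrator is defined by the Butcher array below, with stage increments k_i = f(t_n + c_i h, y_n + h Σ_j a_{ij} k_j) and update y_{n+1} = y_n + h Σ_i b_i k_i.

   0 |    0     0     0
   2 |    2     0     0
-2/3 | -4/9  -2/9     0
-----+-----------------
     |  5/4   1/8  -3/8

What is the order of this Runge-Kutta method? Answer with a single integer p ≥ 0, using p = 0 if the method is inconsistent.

3

b = (5/4, 1/8, -3/8)
c = (0, 2, -2/3)
Ac = (0, 0, -4/9)
Σ b_i: 5/4·1 + 1/8·1 + (-3/8)·1 = 1 ✓
b·c: 1/8·2 + (-3/8)·(-2/3) = 1/2 ✓
b·c²: 1/8·4 + (-3/8)·4/9 = 1/3 ✓
b·Ac: (-3/8)·(-4/9) = 1/6 ✓; 3 stages ⇒ order 3.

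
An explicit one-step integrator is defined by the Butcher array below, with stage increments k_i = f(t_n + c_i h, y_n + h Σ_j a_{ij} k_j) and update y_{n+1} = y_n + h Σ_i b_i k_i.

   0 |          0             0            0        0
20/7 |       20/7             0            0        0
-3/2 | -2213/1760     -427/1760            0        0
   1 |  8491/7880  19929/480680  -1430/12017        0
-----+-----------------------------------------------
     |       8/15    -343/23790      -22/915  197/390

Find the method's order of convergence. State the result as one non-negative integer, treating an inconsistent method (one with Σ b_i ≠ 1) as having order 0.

b = (8/15, -343/23790, -22/915, 197/390)
c = (0, 20/7, -3/2, 1)
Ac = (0, 0, -61/88, 117/394)
Σ b_i: 8/15·1 + (-343/23790)·1 + (-22/915)·1 + 197/390·1 = 1 ✓
b·c: (-343/23790)·20/7 + (-22/915)·(-3/2) + 197/390·1 = 1/2 ✓
b·c²: (-343/23790)·400/49 + (-22/915)·9/4 + 197/390·1 = 1/3 ✓
b·Ac: (-22/915)·(-61/88) + 197/390·117/394 = 1/6 ✓
b·c³: (-343/23790)·8000/343 + (-22/915)·(-27/8) + 197/390·1 = 1/4 ✓
b·(c∘Ac): (-22/915)·183/176 + 197/390·117/394 = 1/8 ✓
b·Ac²: (-22/915)·(-305/154) + 197/390·195/2758 = 1/12 ✓
b·A²c: 197/390·65/788 = 1/24 ✓; 4 stages ⇒ order 4.

4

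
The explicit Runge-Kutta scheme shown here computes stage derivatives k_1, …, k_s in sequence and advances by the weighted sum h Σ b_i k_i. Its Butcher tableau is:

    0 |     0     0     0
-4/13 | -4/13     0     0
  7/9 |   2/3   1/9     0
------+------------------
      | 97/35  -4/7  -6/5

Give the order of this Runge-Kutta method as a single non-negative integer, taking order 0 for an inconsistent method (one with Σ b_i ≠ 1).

b = (97/35, -4/7, -6/5)
c = (0, -4/13, 7/9)
Ac = (0, 0, -4/117)
Σ b_i: 97/35·1 + (-4/7)·1 + (-6/5)·1 = 1 ✓
b·c: (-4/7)·(-4/13) + (-6/5)·7/9 = -1034/1365 ≠ 1/2 ⇒ order 1.

1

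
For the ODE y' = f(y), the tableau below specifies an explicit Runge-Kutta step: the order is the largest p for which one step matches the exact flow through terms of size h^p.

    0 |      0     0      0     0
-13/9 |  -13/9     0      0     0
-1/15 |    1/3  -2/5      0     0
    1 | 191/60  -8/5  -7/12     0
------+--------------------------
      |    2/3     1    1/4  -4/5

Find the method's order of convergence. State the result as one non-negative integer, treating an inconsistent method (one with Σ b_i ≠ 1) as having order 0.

b = (2/3, 1, 1/4, -4/5)
c = (0, -13/9, -1/15, 1)
Ac = (0, 0, 26/45, 47/20)
Σ b_i: 2/3·1 + 1·1 + 1/4·1 + (-4/5)·1 = 67/60 ≠ 1 ⇒ order 0.

0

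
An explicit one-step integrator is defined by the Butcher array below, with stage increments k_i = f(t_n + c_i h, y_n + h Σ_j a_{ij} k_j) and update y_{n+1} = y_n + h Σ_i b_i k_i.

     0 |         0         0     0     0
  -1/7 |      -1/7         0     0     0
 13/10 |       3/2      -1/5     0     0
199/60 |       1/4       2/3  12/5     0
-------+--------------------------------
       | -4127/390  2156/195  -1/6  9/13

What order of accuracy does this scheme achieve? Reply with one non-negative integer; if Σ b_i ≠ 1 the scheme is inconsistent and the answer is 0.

2

b = (-4127/390, 2156/195, -1/6, 9/13)
c = (0, -1/7, 13/10, 199/60)
Ac = (0, 0, 1/35, 1588/525)
Σ b_i: (-4127/390)·1 + 2156/195·1 + (-1/6)·1 + 9/13·1 = 1 ✓
b·c: 2156/195·(-1/7) + (-1/6)·13/10 + 9/13·199/60 = 1/2 ✓
b·c²: 2156/195·1/49 + (-1/6)·169/100 + 9/13·39601/3600 = 117929/15600 ≠ 1/3 ⇒ order 2.
b·Ac: (-1/6)·1/35 + 9/13·1588/525 = 28519/13650 ≠ 1/6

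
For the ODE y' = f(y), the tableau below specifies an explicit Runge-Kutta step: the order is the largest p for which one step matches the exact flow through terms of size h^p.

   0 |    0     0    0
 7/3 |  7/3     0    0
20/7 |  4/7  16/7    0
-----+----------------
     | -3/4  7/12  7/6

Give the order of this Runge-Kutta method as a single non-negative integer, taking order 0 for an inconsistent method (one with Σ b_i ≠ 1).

1

b = (-3/4, 7/12, 7/6)
c = (0, 7/3, 20/7)
Ac = (0, 0, 16/3)
Σ b_i: (-3/4)·1 + 7/12·1 + 7/6·1 = 1 ✓
b·c: 7/12·7/3 + 7/6·20/7 = 169/36 ≠ 1/2 ⇒ order 1.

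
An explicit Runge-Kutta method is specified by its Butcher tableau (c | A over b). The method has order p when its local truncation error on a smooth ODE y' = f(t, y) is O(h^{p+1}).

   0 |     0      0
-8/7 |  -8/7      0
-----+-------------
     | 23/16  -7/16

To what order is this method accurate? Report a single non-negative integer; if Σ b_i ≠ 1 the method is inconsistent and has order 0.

2

b = (23/16, -7/16)
c = (0, -8/7)
Σ b_i: 23/16·1 + (-7/16)·1 = 1 ✓
b·c: (-7/16)·(-8/7) = 1/2 ✓; 2 stages ⇒ order 2.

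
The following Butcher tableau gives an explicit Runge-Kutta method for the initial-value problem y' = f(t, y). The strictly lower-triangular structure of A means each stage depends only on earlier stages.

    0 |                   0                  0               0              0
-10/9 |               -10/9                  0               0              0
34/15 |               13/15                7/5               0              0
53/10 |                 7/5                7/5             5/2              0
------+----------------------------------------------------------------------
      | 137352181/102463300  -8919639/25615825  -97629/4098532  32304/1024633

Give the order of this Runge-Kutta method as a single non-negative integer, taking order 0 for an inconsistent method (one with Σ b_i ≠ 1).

3

b = (137352181/102463300, -8919639/25615825, -97629/4098532, 32304/1024633)
c = (0, -10/9, 34/15, 53/10)
Ac = (0, 0, -14/9, 37/9)
Σ b_i: 137352181/102463300·1 + (-8919639/25615825)·1 + (-97629/4098532)·1 + 32304/1024633·1 = 1 ✓
b·c: (-8919639/25615825)·(-10/9) + (-97629/4098532)·34/15 + 32304/1024633·53/10 = 1/2 ✓
b·c²: (-8919639/25615825)·100/81 + (-97629/4098532)·1156/225 + 32304/1024633·2809/100 = 1/3 ✓
b·Ac: (-97629/4098532)·(-14/9) + 32304/1024633·37/9 = 1/6 ✓
b·c³: (-8919639/25615825)·(-1000/729) + (-97629/4098532)·39304/3375 + 32304/1024633·148877/1000 = 626812824/128079125 ≠ 1/4 ⇒ order 3.
b·(c∘Ac): (-97629/4098532)·(-476/135) + 32304/1024633·1961/90 = 35546689/46108485 ≠ 1/8
b·Ac²: (-97629/4098532)·140/81 + 32304/1024633·5902/405 = 57857711/138325455 ≠ 1/12
b·A²c: 32304/1024633·(-35/9) = -376880/3073899 ≠ 1/24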